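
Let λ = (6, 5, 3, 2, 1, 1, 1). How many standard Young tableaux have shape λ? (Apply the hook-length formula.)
# SYT of shape (6, 5, 3, 2, 1, 1, 1) = 58198140

Hook-length formula: f^λ = n! / Π hook(c), product over all cells c of the Young diagram. For λ = (6, 5, 3, 2, 1, 1, 1), n = 19 boxes. Hook lengths by row (left-to-right, top-to-bottom): [12, 8, 6, 4, 3, 1]; [10, 6, 4, 2, 1]; [7, 3, 1]; [5, 1]; [3]; [2]; [1]. Product of hooks = 2090188800. So f^λ = 19! / 2090188800 = 121645100408832000 / 2090188800 = 58198140.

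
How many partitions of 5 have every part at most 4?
p(5, parts ≤ 4) = 6

Partitions of 5 with all parts ≤ 4: 4+1, 3+2, 3+1+1, 2+2+1, 2+1+1+1, 1+1+1+1+1. Count = 6.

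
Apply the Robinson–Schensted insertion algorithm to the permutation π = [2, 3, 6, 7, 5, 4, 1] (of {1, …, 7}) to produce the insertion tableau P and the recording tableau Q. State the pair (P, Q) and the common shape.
P = [1, 3, 4, 7] / [2] / [5] / [6];  Q = [1, 2, 3, 4] / [5] / [6] / [7];  common shape = (4, 1, 1, 1)

Row-insert the values π_1, π_2, … into P one at a time, bumping the leftmost entry strictly greater than the inserted value down to the next row. The recording tableau Q records, in position (i, j), the step at which that cell was added to P.
  Insert 2 (step 1): P = [2];  Q = [1]
  Insert 3 (step 2): P = [2, 3];  Q = [1, 2]
  Insert 6 (step 3): P = [2, 3, 6];  Q = [1, 2, 3]
  Insert 7 (step 4): P = [2, 3, 6, 7];  Q = [1, 2, 3, 4]
  Insert 5 (step 5): P = [2, 3, 5, 7] / [6];  Q = [1, 2, 3, 4] / [5]
  Insert 4 (step 6): P = [2, 3, 4, 7] / [5] / [6];  Q = [1, 2, 3, 4] / [5] / [6]
  Insert 1 (step 7): P = [1, 3, 4, 7] / [2] / [5] / [6];  Q = [1, 2, 3, 4] / [5] / [6] / [7]
Final shape: (4, 1, 1, 1).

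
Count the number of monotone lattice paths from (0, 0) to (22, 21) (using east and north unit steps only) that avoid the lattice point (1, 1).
Number of paths = 513791607420

Total paths from (0, 0) to (22, 21): C(43, 22) = 1052049481860. Paths through (1, 1): (paths (0, 0) → (1, 1)) × (paths (1, 1) → (22, 21)) = C(2, 1) · C(41, 21) = 2 · 269128937220 = 538257874440. Avoidance count = 1052049481860 − 538257874440 = 513791607420.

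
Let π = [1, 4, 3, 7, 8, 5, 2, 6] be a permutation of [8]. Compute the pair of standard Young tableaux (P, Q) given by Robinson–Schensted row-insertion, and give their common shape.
P = [1, 2, 5, 6] / [3, 7, 8] / [4];  Q = [1, 2, 4, 5] / [3, 6, 8] / [7];  common shape = (4, 3, 1)

Row-insert the values π_1, π_2, … into P one at a time, bumping the leftmost entry strictly greater than the inserted value down to the next row. The recording tableau Q records, in position (i, j), the step at which that cell was added to P.
  Insert 1 (step 1): P = [1];  Q = [1]
  Insert 4 (step 2): P = [1, 4];  Q = [1, 2]
  Insert 3 (step 3): P = [1, 3] / [4];  Q = [1, 2] / [3]
  Insert 7 (step 4): P = [1, 3, 7] / [4];  Q = [1, 2, 4] / [3]
  Insert 8 (step 5): P = [1, 3, 7, 8] / [4];  Q = [1, 2, 4, 5] / [3]
  Insert 5 (step 6): P = [1, 3, 5, 8] / [4, 7];  Q = [1, 2, 4, 5] / [3, 6]
  Insert 2 (step 7): P = [1, 2, 5, 8] / [3, 7] / [4];  Q = [1, 2, 4, 5] / [3, 6] / [7]
  Insert 6 (step 8): P = [1, 2, 5, 6] / [3, 7, 8] / [4];  Q = [1, 2, 4, 5] / [3, 6, 8] / [7]
Final shape: (4, 3, 1).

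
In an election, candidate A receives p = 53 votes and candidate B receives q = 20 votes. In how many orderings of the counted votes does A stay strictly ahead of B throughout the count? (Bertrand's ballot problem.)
Strict-lead orderings = 194294694637551816

Total orderings of the 73 votes with 53 for A: C(73, 53) = 429803415410341896. By the Bertrand ballot formula (Cycle Lemma / reflection principle), the number of orderings in which A is strictly ahead of B throughout is (p − q)/(p + q) · C(p + q, p) = (53 − 20)/(53 + 20) · 429803415410341896 = 194294694637551816.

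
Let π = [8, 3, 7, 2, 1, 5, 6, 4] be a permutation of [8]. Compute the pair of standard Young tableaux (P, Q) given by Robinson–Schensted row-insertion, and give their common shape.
P = [1, 4, 6] / [2, 5] / [3, 7] / [8];  Q = [1, 3, 7] / [2, 6] / [4, 8] / [5];  common shape = (3, 2, 2, 1)

Row-insert the values π_1, π_2, … into P one at a time, bumping the leftmost entry strictly greater than the inserted value down to the next row. The recording tableau Q records, in position (i, j), the step at which that cell was added to P.
  Insert 8 (step 1): P = [8];  Q = [1]
  Insert 3 (step 2): P = [3] / [8];  Q = [1] / [2]
  Insert 7 (step 3): P = [3, 7] / [8];  Q = [1, 3] / [2]
  Insert 2 (step 4): P = [2, 7] / [3] / [8];  Q = [1, 3] / [2] / [4]
  Insert 1 (step 5): P = [1, 7] / [2] / [3] / [8];  Q = [1, 3] / [2] / [4] / [5]
  Insert 5 (step 6): P = [1, 5] / [2, 7] / [3] / [8];  Q = [1, 3] / [2, 6] / [4] / [5]
  Insert 6 (step 7): P = [1, 5, 6] / [2, 7] / [3] / [8];  Q = [1, 3, 7] / [2, 6] / [4] / [5]
  Insert 4 (step 8): P = [1, 4, 6] / [2, 5] / [3, 7] / [8];  Q = [1, 3, 7] / [2, 6] / [4, 8] / [5]
Final shape: (3, 2, 2, 1).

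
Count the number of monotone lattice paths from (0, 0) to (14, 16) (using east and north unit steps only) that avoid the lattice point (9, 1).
Number of paths = 145267635

Total paths from (0, 0) to (14, 16): C(30, 14) = 145422675. Paths through (9, 1): (paths (0, 0) → (9, 1)) × (paths (9, 1) → (14, 16)) = C(10, 9) · C(20, 5) = 10 · 15504 = 155040. Avoidance count = 145422675 − 155040 = 145267635.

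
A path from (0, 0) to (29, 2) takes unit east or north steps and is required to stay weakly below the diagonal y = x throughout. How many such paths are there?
Number of paths = 434

By the reflection principle (André's argument), the number of monotone paths to (29, 2) with n ≤ m that never go above y = x is C(31, 29) − C(31, 30) = 465 − 31 = 434.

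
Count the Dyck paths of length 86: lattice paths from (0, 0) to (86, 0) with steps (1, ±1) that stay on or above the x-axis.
C_43 = 150853479205085351660700

These Dyck paths are counted by the Catalan number C_n = (1/(n + 1)) · C(2n, n). For n = 43: C_43 = (1/44) · C(86, 43) = 6637553085023755473070800/44 = 150853479205085351660700.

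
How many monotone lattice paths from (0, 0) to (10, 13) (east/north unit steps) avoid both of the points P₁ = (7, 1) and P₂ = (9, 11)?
Number of paths = 638130

Inclusion–exclusion. Total paths: C(23, 10) = 1144066. Through P₁: C(8, 7)·C(15, 3) = 3640. Through P₂: C(20, 9)·C(3, 1) = 503880. Since P₁ is strictly southwest of P₂, a monotone path through both must visit P₁ then P₂; paths through both = C(8, 7)·C(12, 2)·C(3, 1) = 1584. Avoid both = 1144066 − 3640 − 503880 + 1584 = 638130.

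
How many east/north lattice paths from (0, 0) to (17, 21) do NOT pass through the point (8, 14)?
Number of paths = 25122974580

Total paths from (0, 0) to (17, 21): C(38, 17) = 28781143380. Paths through (8, 14): (paths (0, 0) → (8, 14)) × (paths (8, 14) → (17, 21)) = C(22, 8) · C(16, 9) = 319770 · 11440 = 3658168800. Avoidance count = 28781143380 − 3658168800 = 25122974580.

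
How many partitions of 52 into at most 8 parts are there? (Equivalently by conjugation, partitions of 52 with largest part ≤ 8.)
p(52, parts ≤ 8) = 37638

Use the recurrence p(n, m) = p(n, m−1) + p(n−m, m): either the largest part is < m (count p(n, m−1)) or the largest part is exactly m (remove one copy of m, count p(n−m, m)). With p(0, ·) = 1 this gives p(52, parts ≤ 8) = 37638. (By conjugating Young diagrams, this also counts partitions of 52 into at most 8 parts.)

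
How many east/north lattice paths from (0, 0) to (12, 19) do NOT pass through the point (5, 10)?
Number of paths = 106766205

Total paths from (0, 0) to (12, 19): C(31, 12) = 141120525. Paths through (5, 10): (paths (0, 0) → (5, 10)) × (paths (5, 10) → (12, 19)) = C(15, 5) · C(16, 7) = 3003 · 11440 = 34354320. Avoidance count = 141120525 − 34354320 = 106766205.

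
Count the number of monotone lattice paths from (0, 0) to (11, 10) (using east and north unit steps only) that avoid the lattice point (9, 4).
Number of paths = 332696

Total paths from (0, 0) to (11, 10): C(21, 11) = 352716. Paths through (9, 4): (paths (0, 0) → (9, 4)) × (paths (9, 4) → (11, 10)) = C(13, 9) · C(8, 2) = 715 · 28 = 20020. Avoidance count = 352716 − 20020 = 332696.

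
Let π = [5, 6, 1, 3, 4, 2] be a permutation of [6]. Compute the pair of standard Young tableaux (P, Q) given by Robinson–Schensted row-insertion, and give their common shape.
P = [1, 2, 4] / [3, 6] / [5];  Q = [1, 2, 5] / [3, 4] / [6];  common shape = (3, 2, 1)

Row-insert the values π_1, π_2, … into P one at a time, bumping the leftmost entry strictly greater than the inserted value down to the next row. The recording tableau Q records, in position (i, j), the step at which that cell was added to P.
  Insert 5 (step 1): P = [5];  Q = [1]
  Insert 6 (step 2): P = [5, 6];  Q = [1, 2]
  Insert 1 (step 3): P = [1, 6] / [5];  Q = [1, 2] / [3]
  Insert 3 (step 4): P = [1, 3] / [5, 6];  Q = [1, 2] / [3, 4]
  Insert 4 (step 5): P = [1, 3, 4] / [5, 6];  Q = [1, 2, 5] / [3, 4]
  Insert 2 (step 6): P = [1, 2, 4] / [3, 6] / [5];  Q = [1, 2, 5] / [3, 4] / [6]
Final shape: (3, 2, 1).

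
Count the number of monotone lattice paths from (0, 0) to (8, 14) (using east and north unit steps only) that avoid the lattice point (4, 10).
Number of paths = 249700

Total paths from (0, 0) to (8, 14): C(22, 8) = 319770. Paths through (4, 10): (paths (0, 0) → (4, 10)) × (paths (4, 10) → (8, 14)) = C(14, 4) · C(8, 4) = 1001 · 70 = 70070. Avoidance count = 319770 − 70070 = 249700.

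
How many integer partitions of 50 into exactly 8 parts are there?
p(50, 8 parts) = 12450

Partitions of n into exactly k parts are in bijection with partitions of n − k into at most k parts (subtract 1 from each part). So p(50, exactly 8) = p(42, parts ≤ 8). Computing via the recurrence p(m, j) = p(m, j−1) + p(m−j, j) gives 12450.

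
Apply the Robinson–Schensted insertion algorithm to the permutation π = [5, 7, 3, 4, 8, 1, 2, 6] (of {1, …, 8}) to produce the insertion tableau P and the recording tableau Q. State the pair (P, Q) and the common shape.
P = [1, 2, 6] / [3, 4, 8] / [5, 7];  Q = [1, 2, 5] / [3, 4, 8] / [6, 7];  common shape = (3, 3, 2)

Row-insert the values π_1, π_2, … into P one at a time, bumping the leftmost entry strictly greater than the inserted value down to the next row. The recording tableau Q records, in position (i, j), the step at which that cell was added to P.
  Insert 5 (step 1): P = [5];  Q = [1]
  Insert 7 (step 2): P = [5, 7];  Q = [1, 2]
  Insert 3 (step 3): P = [3, 7] / [5];  Q = [1, 2] / [3]
  Insert 4 (step 4): P = [3, 4] / [5, 7];  Q = [1, 2] / [3, 4]
  Insert 8 (step 5): P = [3, 4, 8] / [5, 7];  Q = [1, 2, 5] / [3, 4]
  Insert 1 (step 6): P = [1, 4, 8] / [3, 7] / [5];  Q = [1, 2, 5] / [3, 4] / [6]
  Insert 2 (step 7): P = [1, 2, 8] / [3, 4] / [5, 7];  Q = [1, 2, 5] / [3, 4] / [6, 7]
  Insert 6 (step 8): P = [1, 2, 6] / [3, 4, 8] / [5, 7];  Q = [1, 2, 5] / [3, 4, 8] / [6, 7]
Final shape: (3, 3, 2).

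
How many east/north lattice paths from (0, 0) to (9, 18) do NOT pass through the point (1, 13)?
Number of paths = 4668807

Total paths from (0, 0) to (9, 18): C(27, 9) = 4686825. Paths through (1, 13): (paths (0, 0) → (1, 13)) × (paths (1, 13) → (9, 18)) = C(14, 1) · C(13, 8) = 14 · 1287 = 18018. Avoidance count = 4686825 − 18018 = 4668807.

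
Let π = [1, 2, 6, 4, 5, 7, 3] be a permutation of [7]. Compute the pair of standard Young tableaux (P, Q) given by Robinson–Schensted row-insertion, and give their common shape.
P = [1, 2, 3, 5, 7] / [4] / [6];  Q = [1, 2, 3, 5, 6] / [4] / [7];  common shape = (5, 1, 1)

Row-insert the values π_1, π_2, … into P one at a time, bumping the leftmost entry strictly greater than the inserted value down to the next row. The recording tableau Q records, in position (i, j), the step at which that cell was added to P.
  Insert 1 (step 1): P = [1];  Q = [1]
  Insert 2 (step 2): P = [1, 2];  Q = [1, 2]
  Insert 6 (step 3): P = [1, 2, 6];  Q = [1, 2, 3]
  Insert 4 (step 4): P = [1, 2, 4] / [6];  Q = [1, 2, 3] / [4]
  Insert 5 (step 5): P = [1, 2, 4, 5] / [6];  Q = [1, 2, 3, 5] / [4]
  Insert 7 (step 6): P = [1, 2, 4, 5, 7] / [6];  Q = [1, 2, 3, 5, 6] / [4]
  Insert 3 (step 7): P = [1, 2, 3, 5, 7] / [4] / [6];  Q = [1, 2, 3, 5, 6] / [4] / [7]
Final shape: (5, 1, 1).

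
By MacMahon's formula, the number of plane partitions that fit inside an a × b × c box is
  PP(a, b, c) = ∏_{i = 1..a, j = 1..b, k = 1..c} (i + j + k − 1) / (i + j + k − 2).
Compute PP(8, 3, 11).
PP(8, 3, 11) = 4783805983320

Evaluate the triple product over i = 1..8, j = 1..3, k = 1..11. The factors are (2/1) · (3/2) · (4/3) · (5/4) · (6/5) · (7/6) · (8/7) · (9/8) · … (264 factors total). The numerators and denominators telescope so the product is an integer; carrying out the multiplication exactly gives PP(8, 3, 11) = 4783805983320.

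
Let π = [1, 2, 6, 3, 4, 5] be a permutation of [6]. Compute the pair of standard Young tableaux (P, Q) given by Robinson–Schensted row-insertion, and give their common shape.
P = [1, 2, 3, 4, 5] / [6];  Q = [1, 2, 3, 5, 6] / [4];  common shape = (5, 1)

Row-insert the values π_1, π_2, … into P one at a time, bumping the leftmost entry strictly greater than the inserted value down to the next row. The recording tableau Q records, in position (i, j), the step at which that cell was added to P.
  Insert 1 (step 1): P = [1];  Q = [1]
  Insert 2 (step 2): P = [1, 2];  Q = [1, 2]
  Insert 6 (step 3): P = [1, 2, 6];  Q = [1, 2, 3]
  Insert 3 (step 4): P = [1, 2, 3] / [6];  Q = [1, 2, 3] / [4]
  Insert 4 (step 5): P = [1, 2, 3, 4] / [6];  Q = [1, 2, 3, 5] / [4]
  Insert 5 (step 6): P = [1, 2, 3, 4, 5] / [6];  Q = [1, 2, 3, 5, 6] / [4]
Final shape: (5, 1).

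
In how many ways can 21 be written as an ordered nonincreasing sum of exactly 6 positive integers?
p(21, 6 parts) = 110

Partitions of n into exactly k parts are in bijection with partitions of n − k into at most k parts (subtract 1 from each part). So p(21, exactly 6) = p(15, parts ≤ 6). Computing via the recurrence p(m, j) = p(m, j−1) + p(m−j, j) gives 110.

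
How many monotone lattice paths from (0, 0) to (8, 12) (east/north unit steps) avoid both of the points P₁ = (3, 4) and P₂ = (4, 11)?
Number of paths = 75500

Inclusion–exclusion. Total paths: C(20, 8) = 125970. Through P₁: C(7, 3)·C(13, 5) = 45045. Through P₂: C(15, 4)·C(5, 4) = 6825. Since P₁ is strictly southwest of P₂, a monotone path through both must visit P₁ then P₂; paths through both = C(7, 3)·C(8, 1)·C(5, 4) = 1400. Avoid both = 125970 − 45045 − 6825 + 1400 = 75500.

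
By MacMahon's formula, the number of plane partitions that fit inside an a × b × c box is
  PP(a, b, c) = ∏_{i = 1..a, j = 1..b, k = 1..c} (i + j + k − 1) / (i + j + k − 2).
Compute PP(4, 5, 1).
PP(4, 5, 1) = 126

Evaluate the triple product over i = 1..4, j = 1..5, k = 1..1. The factors are (2/1) · (3/2) · (4/3) · (5/4) · (6/5) · (3/2) · (4/3) · (5/4) · … (20 factors total). The numerators and denominators telescope so the product is an integer; carrying out the multiplication exactly gives PP(4, 5, 1) = 126.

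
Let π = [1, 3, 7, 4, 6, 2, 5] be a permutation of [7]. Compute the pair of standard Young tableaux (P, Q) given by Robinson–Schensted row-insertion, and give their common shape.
P = [1, 2, 4, 5] / [3, 6] / [7];  Q = [1, 2, 3, 5] / [4, 7] / [6];  common shape = (4, 2, 1)

Row-insert the values π_1, π_2, … into P one at a time, bumping the leftmost entry strictly greater than the inserted value down to the next row. The recording tableau Q records, in position (i, j), the step at which that cell was added to P.
  Insert 1 (step 1): P = [1];  Q = [1]
  Insert 3 (step 2): P = [1, 3];  Q = [1, 2]
  Insert 7 (step 3): P = [1, 3, 7];  Q = [1, 2, 3]
  Insert 4 (step 4): P = [1, 3, 4] / [7];  Q = [1, 2, 3] / [4]
  Insert 6 (step 5): P = [1, 3, 4, 6] / [7];  Q = [1, 2, 3, 5] / [4]
  Insert 2 (step 6): P = [1, 2, 4, 6] / [3] / [7];  Q = [1, 2, 3, 5] / [4] / [6]
  Insert 5 (step 7): P = [1, 2, 4, 5] / [3, 6] / [7];  Q = [1, 2, 3, 5] / [4, 7] / [6]
Final shape: (4, 2, 1).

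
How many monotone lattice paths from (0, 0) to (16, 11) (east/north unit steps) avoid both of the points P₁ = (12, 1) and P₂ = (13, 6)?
Number of paths = 11509858

Inclusion–exclusion. Total paths: C(27, 16) = 13037895. Through P₁: C(13, 12)·C(14, 4) = 13013. Through P₂: C(19, 13)·C(8, 3) = 1519392. Since P₁ is strictly southwest of P₂, a monotone path through both must visit P₁ then P₂; paths through both = C(13, 12)·C(6, 1)·C(8, 3) = 4368. Avoid both = 13037895 − 13013 − 1519392 + 4368 = 11509858.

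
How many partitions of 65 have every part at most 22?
p(65, parts ≤ 22) = 1703038

Use the recurrence p(n, m) = p(n, m−1) + p(n−m, m): either the largest part is < m (count p(n, m−1)) or the largest part is exactly m (remove one copy of m, count p(n−m, m)). With p(0, ·) = 1 this gives p(65, parts ≤ 22) = 1703038. (By conjugating Young diagrams, this also counts partitions of 65 into at most 22 parts.)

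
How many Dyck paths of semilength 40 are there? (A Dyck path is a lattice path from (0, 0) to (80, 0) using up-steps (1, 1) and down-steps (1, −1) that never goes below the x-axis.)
C_40 = 2622127042276492108820

These Dyck paths are counted by the Catalan number C_n = (1/(n + 1)) · C(2n, n). For n = 40: C_40 = (1/41) · C(80, 40) = 107507208733336176461620/41 = 2622127042276492108820.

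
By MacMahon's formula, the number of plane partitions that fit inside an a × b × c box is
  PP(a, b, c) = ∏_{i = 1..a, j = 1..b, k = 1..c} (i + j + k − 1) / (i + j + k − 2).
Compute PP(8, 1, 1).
PP(8, 1, 1) = 9

Evaluate the triple product over i = 1..8, j = 1..1, k = 1..1. The factors are (2/1) · (3/2) · (4/3) · (5/4) · (6/5) · (7/6) · (8/7) · (9/8). The numerators and denominators telescope so the product is an integer; carrying out the multiplication exactly gives PP(8, 1, 1) = 9.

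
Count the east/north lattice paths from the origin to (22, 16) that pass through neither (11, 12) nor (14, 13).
Number of paths = 17977139940

Inclusion–exclusion. Total paths: C(38, 22) = 22239974430. Through P₁: C(23, 11)·C(15, 11) = 1845586470. Through P₂: C(27, 14)·C(11, 8) = 3309619500. Since P₁ is strictly southwest of P₂, a monotone path through both must visit P₁ then P₂; paths through both = C(23, 11)·C(4, 3)·C(11, 8) = 892371480. Avoid both = 22239974430 − 1845586470 − 3309619500 + 892371480 = 17977139940.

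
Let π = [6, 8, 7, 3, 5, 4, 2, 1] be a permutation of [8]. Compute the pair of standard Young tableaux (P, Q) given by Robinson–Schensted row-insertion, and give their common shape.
P = [1, 4] / [2, 7] / [3] / [5] / [6] / [8];  Q = [1, 2] / [3, 5] / [4] / [6] / [7] / [8];  common shape = (2, 2, 1, 1, 1, 1)

Row-insert the values π_1, π_2, … into P one at a time, bumping the leftmost entry strictly greater than the inserted value down to the next row. The recording tableau Q records, in position (i, j), the step at which that cell was added to P.
  Insert 6 (step 1): P = [6];  Q = [1]
  Insert 8 (step 2): P = [6, 8];  Q = [1, 2]
  Insert 7 (step 3): P = [6, 7] / [8];  Q = [1, 2] / [3]
  Insert 3 (step 4): P = [3, 7] / [6] / [8];  Q = [1, 2] / [3] / [4]
  Insert 5 (step 5): P = [3, 5] / [6, 7] / [8];  Q = [1, 2] / [3, 5] / [4]
  Insert 4 (step 6): P = [3, 4] / [5, 7] / [6] / [8];  Q = [1, 2] / [3, 5] / [4] / [6]
  Insert 2 (step 7): P = [2, 4] / [3, 7] / [5] / [6] / [8];  Q = [1, 2] / [3, 5] / [4] / [6] / [7]
  Insert 1 (step 8): P = [1, 4] / [2, 7] / [3] / [5] / [6] / [8];  Q = [1, 2] / [3, 5] / [4] / [6] / [7] / [8]
Final shape: (2, 2, 1, 1, 1, 1).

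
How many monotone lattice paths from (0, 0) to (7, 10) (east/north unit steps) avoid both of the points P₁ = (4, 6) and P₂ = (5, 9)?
Number of paths = 8612

Inclusion–exclusion. Total paths: C(17, 7) = 19448. Through P₁: C(10, 4)·C(7, 3) = 7350. Through P₂: C(14, 5)·C(3, 2) = 6006. Since P₁ is strictly southwest of P₂, a monotone path through both must visit P₁ then P₂; paths through both = C(10, 4)·C(4, 1)·C(3, 2) = 2520. Avoid both = 19448 − 7350 − 6006 + 2520 = 8612.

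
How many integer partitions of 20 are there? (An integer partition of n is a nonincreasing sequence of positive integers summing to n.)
p(20) = 627

Compute p(n) via the recurrence p(n, m) = p(n, m−1) + p(n−m, m), where p(n, m) counts partitions of n with all parts ≤ m and p(n) = p(n, n). The base cases are p(0, m) = 1 and p(n, 0) = 0 for n > 0. Filling the table yields p(20) = 627. (Euler's pentagonal recurrence is an alternative.)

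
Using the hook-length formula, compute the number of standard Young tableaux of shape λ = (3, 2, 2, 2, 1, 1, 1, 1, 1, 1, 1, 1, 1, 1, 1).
# SYT of shape (3, 2, 2, 2, 1, 1, 1, 1, 1, 1, 1, 1, 1, 1, 1) = 43776

Hook-length formula: f^λ = n! / Π hook(c), product over all cells c of the Young diagram. For λ = (3, 2, 2, 2, 1, 1, 1, 1, 1, 1, 1, 1, 1, 1, 1), n = 20 boxes. Hook lengths by row (left-to-right, top-to-bottom): [17, 5, 1]; [15, 3]; [14, 2]; [13, 1]; [11]; [10]; [9]; [8]; [7]; [6]; [5]; [4]; [3]; [2]; [1]. Product of hooks = 55576160640000. So f^λ = 20! / 55576160640000 = 2432902008176640000 / 55576160640000 = 43776.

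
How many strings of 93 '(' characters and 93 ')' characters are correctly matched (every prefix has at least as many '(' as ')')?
C_93 = 60960876535340415751462563580829648891969728907438000

These balanced parentheses are counted by the Catalan number C_n = (1/(n + 1)) · C(2n, n). For n = 93: C_93 = (1/94) · C(186, 93) = 5730322394321999080637480976597986995845154517299172000/94 = 60960876535340415751462563580829648891969728907438000.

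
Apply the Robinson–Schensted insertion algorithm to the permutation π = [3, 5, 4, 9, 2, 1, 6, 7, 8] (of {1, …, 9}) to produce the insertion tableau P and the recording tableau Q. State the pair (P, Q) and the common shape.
P = [1, 4, 6, 7, 8] / [2, 9] / [3] / [5];  Q = [1, 2, 4, 8, 9] / [3, 7] / [5] / [6];  common shape = (5, 2, 1, 1)

Row-insert the values π_1, π_2, … into P one at a time, bumping the leftmost entry strictly greater than the inserted value down to the next row. The recording tableau Q records, in position (i, j), the step at which that cell was added to P.
  Insert 3 (step 1): P = [3];  Q = [1]
  Insert 5 (step 2): P = [3, 5];  Q = [1, 2]
  Insert 4 (step 3): P = [3, 4] / [5];  Q = [1, 2] / [3]
  Insert 9 (step 4): P = [3, 4, 9] / [5];  Q = [1, 2, 4] / [3]
  Insert 2 (step 5): P = [2, 4, 9] / [3] / [5];  Q = [1, 2, 4] / [3] / [5]
  Insert 1 (step 6): P = [1, 4, 9] / [2] / [3] / [5];  Q = [1, 2, 4] / [3] / [5] / [6]
  Insert 6 (step 7): P = [1, 4, 6] / [2, 9] / [3] / [5];  Q = [1, 2, 4] / [3, 7] / [5] / [6]
  Insert 7 (step 8): P = [1, 4, 6, 7] / [2, 9] / [3] / [5];  Q = [1, 2, 4, 8] / [3, 7] / [5] / [6]
  Insert 8 (step 9): P = [1, 4, 6, 7, 8] / [2, 9] / [3] / [5];  Q = [1, 2, 4, 8, 9] / [3, 7] / [5] / [6]
Final shape: (5, 2, 1, 1).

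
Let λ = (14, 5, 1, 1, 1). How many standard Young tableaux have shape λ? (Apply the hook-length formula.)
# SYT of shape (14, 5, 1, 1, 1) = 6217750

Hook-length formula: f^λ = n! / Π hook(c), product over all cells c of the Young diagram. For λ = (14, 5, 1, 1, 1), n = 22 boxes. Hook lengths by row (left-to-right, top-to-bottom): [18, 14, 13, 12, 11, 9, 8, 7, 6, 5, 4, 3, 2, 1]; [8, 4, 3, 2, 1]; [3]; [2]; [1]. Product of hooks = 180772904632320. So f^λ = 22! / 180772904632320 = 1124000727777607680000 / 180772904632320 = 6217750.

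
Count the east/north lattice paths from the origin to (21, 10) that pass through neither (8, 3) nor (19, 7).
Number of paths = 27235615

Inclusion–exclusion. Total paths: C(31, 21) = 44352165. Through P₁: C(11, 8)·C(20, 13) = 12790800. Through P₂: C(26, 19)·C(5, 2) = 6578000. Since P₁ is strictly southwest of P₂, a monotone path through both must visit P₁ then P₂; paths through both = C(11, 8)·C(15, 11)·C(5, 2) = 2252250. Avoid both = 44352165 − 12790800 − 6578000 + 2252250 = 27235615.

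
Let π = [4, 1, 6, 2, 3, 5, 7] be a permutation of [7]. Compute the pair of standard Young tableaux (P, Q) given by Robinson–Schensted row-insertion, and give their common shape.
P = [1, 2, 3, 5, 7] / [4, 6];  Q = [1, 3, 5, 6, 7] / [2, 4];  common shape = (5, 2)

Row-insert the values π_1, π_2, … into P one at a time, bumping the leftmost entry strictly greater than the inserted value down to the next row. The recording tableau Q records, in position (i, j), the step at which that cell was added to P.
  Insert 4 (step 1): P = [4];  Q = [1]
  Insert 1 (step 2): P = [1] / [4];  Q = [1] / [2]
  Insert 6 (step 3): P = [1, 6] / [4];  Q = [1, 3] / [2]
  Insert 2 (step 4): P = [1, 2] / [4, 6];  Q = [1, 3] / [2, 4]
  Insert 3 (step 5): P = [1, 2, 3] / [4, 6];  Q = [1, 3, 5] / [2, 4]
  Insert 5 (step 6): P = [1, 2, 3, 5] / [4, 6];  Q = [1, 3, 5, 6] / [2, 4]
  Insert 7 (step 7): P = [1, 2, 3, 5, 7] / [4, 6];  Q = [1, 3, 5, 6, 7] / [2, 4]
Final shape: (5, 2).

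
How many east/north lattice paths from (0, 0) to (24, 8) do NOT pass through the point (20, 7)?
Number of paths = 6078150

Total paths from (0, 0) to (24, 8): C(32, 24) = 10518300. Paths through (20, 7): (paths (0, 0) → (20, 7)) × (paths (20, 7) → (24, 8)) = C(27, 20) · C(5, 4) = 888030 · 5 = 4440150. Avoidance count = 10518300 − 4440150 = 6078150.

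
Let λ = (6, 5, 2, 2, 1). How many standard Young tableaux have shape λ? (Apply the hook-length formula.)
# SYT of shape (6, 5, 2, 2, 1) = 630630

Hook-length formula: f^λ = n! / Π hook(c), product over all cells c of the Young diagram. For λ = (6, 5, 2, 2, 1), n = 16 boxes. Hook lengths by row (left-to-right, top-to-bottom): [10, 8, 5, 4, 3, 1]; [8, 6, 3, 2, 1]; [4, 2]; [3, 1]; [1]. Product of hooks = 33177600. So f^λ = 16! / 33177600 = 20922789888000 / 33177600 = 630630.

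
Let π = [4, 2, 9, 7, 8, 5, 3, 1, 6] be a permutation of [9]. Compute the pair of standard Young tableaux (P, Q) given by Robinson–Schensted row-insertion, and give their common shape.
P = [1, 3, 6] / [2, 5, 8] / [4] / [7] / [9];  Q = [1, 3, 5] / [2, 4, 9] / [6] / [7] / [8];  common shape = (3, 3, 1, 1, 1)

Row-insert the values π_1, π_2, … into P one at a time, bumping the leftmost entry strictly greater than the inserted value down to the next row. The recording tableau Q records, in position (i, j), the step at which that cell was added to P.
  Insert 4 (step 1): P = [4];  Q = [1]
  Insert 2 (step 2): P = [2] / [4];  Q = [1] / [2]
  Insert 9 (step 3): P = [2, 9] / [4];  Q = [1, 3] / [2]
  Insert 7 (step 4): P = [2, 7] / [4, 9];  Q = [1, 3] / [2, 4]
  Insert 8 (step 5): P = [2, 7, 8] / [4, 9];  Q = [1, 3, 5] / [2, 4]
  Insert 5 (step 6): P = [2, 5, 8] / [4, 7] / [9];  Q = [1, 3, 5] / [2, 4] / [6]
  Insert 3 (step 7): P = [2, 3, 8] / [4, 5] / [7] / [9];  Q = [1, 3, 5] / [2, 4] / [6] / [7]
  Insert 1 (step 8): P = [1, 3, 8] / [2, 5] / [4] / [7] / [9];  Q = [1, 3, 5] / [2, 4] / [6] / [7] / [8]
  Insert 6 (step 9): P = [1, 3, 6] / [2, 5, 8] / [4] / [7] / [9];  Q = [1, 3, 5] / [2, 4, 9] / [6] / [7] / [8]
Final shape: (3, 3, 1, 1, 1).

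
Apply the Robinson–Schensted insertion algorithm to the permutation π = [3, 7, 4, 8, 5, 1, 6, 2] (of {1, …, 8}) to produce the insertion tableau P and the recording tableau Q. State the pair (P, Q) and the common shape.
P = [1, 2, 5, 6] / [3, 4] / [7, 8];  Q = [1, 2, 4, 7] / [3, 5] / [6, 8];  common shape = (4, 2, 2)

Row-insert the values π_1, π_2, … into P one at a time, bumping the leftmost entry strictly greater than the inserted value down to the next row. The recording tableau Q records, in position (i, j), the step at which that cell was added to P.
  Insert 3 (step 1): P = [3];  Q = [1]
  Insert 7 (step 2): P = [3, 7];  Q = [1, 2]
  Insert 4 (step 3): P = [3, 4] / [7];  Q = [1, 2] / [3]
  Insert 8 (step 4): P = [3, 4, 8] / [7];  Q = [1, 2, 4] / [3]
  Insert 5 (step 5): P = [3, 4, 5] / [7, 8];  Q = [1, 2, 4] / [3, 5]
  Insert 1 (step 6): P = [1, 4, 5] / [3, 8] / [7];  Q = [1, 2, 4] / [3, 5] / [6]
  Insert 6 (step 7): P = [1, 4, 5, 6] / [3, 8] / [7];  Q = [1, 2, 4, 7] / [3, 5] / [6]
  Insert 2 (step 8): P = [1, 2, 5, 6] / [3, 4] / [7, 8];  Q = [1, 2, 4, 7] / [3, 5] / [6, 8]
Final shape: (4, 2, 2).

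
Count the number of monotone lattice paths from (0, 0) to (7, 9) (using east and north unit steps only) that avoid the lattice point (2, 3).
Number of paths = 6820

Total paths from (0, 0) to (7, 9): C(16, 7) = 11440. Paths through (2, 3): (paths (0, 0) → (2, 3)) × (paths (2, 3) → (7, 9)) = C(5, 2) · C(11, 5) = 10 · 462 = 4620. Avoidance count = 11440 − 4620 = 6820.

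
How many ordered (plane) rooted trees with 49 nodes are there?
C_48 = 131327898242169365477991900

These ordered rooted trees are counted by the Catalan number C_n = (1/(n + 1)) · C(2n, n). For n = 48: C_48 = (1/49) · C(96, 48) = 6435067013866298908421603100/49 = 131327898242169365477991900.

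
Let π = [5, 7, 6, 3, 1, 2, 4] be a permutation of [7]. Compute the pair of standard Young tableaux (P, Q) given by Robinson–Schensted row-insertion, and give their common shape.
P = [1, 2, 4] / [3, 6] / [5] / [7];  Q = [1, 2, 7] / [3, 6] / [4] / [5];  common shape = (3, 2, 1, 1)

Row-insert the values π_1, π_2, … into P one at a time, bumping the leftmost entry strictly greater than the inserted value down to the next row. The recording tableau Q records, in position (i, j), the step at which that cell was added to P.
  Insert 5 (step 1): P = [5];  Q = [1]
  Insert 7 (step 2): P = [5, 7];  Q = [1, 2]
  Insert 6 (step 3): P = [5, 6] / [7];  Q = [1, 2] / [3]
  Insert 3 (step 4): P = [3, 6] / [5] / [7];  Q = [1, 2] / [3] / [4]
  Insert 1 (step 5): P = [1, 6] / [3] / [5] / [7];  Q = [1, 2] / [3] / [4] / [5]
  Insert 2 (step 6): P = [1, 2] / [3, 6] / [5] / [7];  Q = [1, 2] / [3, 6] / [4] / [5]
  Insert 4 (step 7): P = [1, 2, 4] / [3, 6] / [5] / [7];  Q = [1, 2, 7] / [3, 6] / [4] / [5]
Final shape: (3, 2, 1, 1).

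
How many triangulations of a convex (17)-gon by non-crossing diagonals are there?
C_15 = 9694845

These polygon triangulations are counted by the Catalan number C_n = (1/(n + 1)) · C(2n, n). For n = 15: C_15 = (1/16) · C(30, 15) = 155117520/16 = 9694845.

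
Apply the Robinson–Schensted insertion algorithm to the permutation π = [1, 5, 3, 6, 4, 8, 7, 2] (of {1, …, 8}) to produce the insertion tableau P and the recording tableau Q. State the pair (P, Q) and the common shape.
P = [1, 2, 4, 7] / [3, 6, 8] / [5];  Q = [1, 2, 4, 6] / [3, 5, 7] / [8];  common shape = (4, 3, 1)

Row-insert the values π_1, π_2, … into P one at a time, bumping the leftmost entry strictly greater than the inserted value down to the next row. The recording tableau Q records, in position (i, j), the step at which that cell was added to P.
  Insert 1 (step 1): P = [1];  Q = [1]
  Insert 5 (step 2): P = [1, 5];  Q = [1, 2]
  Insert 3 (step 3): P = [1, 3] / [5];  Q = [1, 2] / [3]
  Insert 6 (step 4): P = [1, 3, 6] / [5];  Q = [1, 2, 4] / [3]
  Insert 4 (step 5): P = [1, 3, 4] / [5, 6];  Q = [1, 2, 4] / [3, 5]
  Insert 8 (step 6): P = [1, 3, 4, 8] / [5, 6];  Q = [1, 2, 4, 6] / [3, 5]
  Insert 7 (step 7): P = [1, 3, 4, 7] / [5, 6, 8];  Q = [1, 2, 4, 6] / [3, 5, 7]
  Insert 2 (step 8): P = [1, 2, 4, 7] / [3, 6, 8] / [5];  Q = [1, 2, 4, 6] / [3, 5, 7] / [8]
Final shape: (4, 3, 1).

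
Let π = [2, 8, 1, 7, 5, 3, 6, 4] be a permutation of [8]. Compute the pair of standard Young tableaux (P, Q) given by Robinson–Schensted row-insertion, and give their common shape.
P = [1, 3, 4] / [2, 5, 6] / [7] / [8];  Q = [1, 2, 7] / [3, 4, 8] / [5] / [6];  common shape = (3, 3, 1, 1)

Row-insert the values π_1, π_2, … into P one at a time, bumping the leftmost entry strictly greater than the inserted value down to the next row. The recording tableau Q records, in position (i, j), the step at which that cell was added to P.
  Insert 2 (step 1): P = [2];  Q = [1]
  Insert 8 (step 2): P = [2, 8];  Q = [1, 2]
  Insert 1 (step 3): P = [1, 8] / [2];  Q = [1, 2] / [3]
  Insert 7 (step 4): P = [1, 7] / [2, 8];  Q = [1, 2] / [3, 4]
  Insert 5 (step 5): P = [1, 5] / [2, 7] / [8];  Q = [1, 2] / [3, 4] / [5]
  Insert 3 (step 6): P = [1, 3] / [2, 5] / [7] / [8];  Q = [1, 2] / [3, 4] / [5] / [6]
  Insert 6 (step 7): P = [1, 3, 6] / [2, 5] / [7] / [8];  Q = [1, 2, 7] / [3, 4] / [5] / [6]
  Insert 4 (step 8): P = [1, 3, 4] / [2, 5, 6] / [7] / [8];  Q = [1, 2, 7] / [3, 4, 8] / [5] / [6]
Final shape: (3, 3, 1, 1).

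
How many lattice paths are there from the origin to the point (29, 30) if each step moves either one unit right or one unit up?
Number of paths = 59132290782430712

A monotone lattice path from (0, 0) to (29, 30) consists of 29 east steps and 30 north steps in some order, so it is determined by which 29 of the 59 steps are east. The count is C(59, 29) = 59132290782430712.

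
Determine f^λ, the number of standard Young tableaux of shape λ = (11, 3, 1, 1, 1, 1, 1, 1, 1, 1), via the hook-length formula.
# SYT of shape (11, 3, 1, 1, 1, 1, 1, 1, 1, 1) = 14284998

Hook-length formula: f^λ = n! / Π hook(c), product over all cells c of the Young diagram. For λ = (11, 3, 1, 1, 1, 1, 1, 1, 1, 1), n = 22 boxes. Hook lengths by row (left-to-right, top-to-bottom): [20, 11, 10, 8, 7, 6, 5, 4, 3, 2, 1]; [11, 2, 1]; [8]; [7]; [6]; [5]; [4]; [3]; [2]; [1]. Product of hooks = 78683996160000. So f^λ = 22! / 78683996160000 = 1124000727777607680000 / 78683996160000 = 14284998.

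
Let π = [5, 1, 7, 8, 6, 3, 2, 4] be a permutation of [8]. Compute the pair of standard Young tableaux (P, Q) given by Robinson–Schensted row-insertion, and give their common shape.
P = [1, 2, 4] / [3, 6, 8] / [5] / [7];  Q = [1, 3, 4] / [2, 5, 8] / [6] / [7];  common shape = (3, 3, 1, 1)

Row-insert the values π_1, π_2, … into P one at a time, bumping the leftmost entry strictly greater than the inserted value down to the next row. The recording tableau Q records, in position (i, j), the step at which that cell was added to P.
  Insert 5 (step 1): P = [5];  Q = [1]
  Insert 1 (step 2): P = [1] / [5];  Q = [1] / [2]
  Insert 7 (step 3): P = [1, 7] / [5];  Q = [1, 3] / [2]
  Insert 8 (step 4): P = [1, 7, 8] / [5];  Q = [1, 3, 4] / [2]
  Insert 6 (step 5): P = [1, 6, 8] / [5, 7];  Q = [1, 3, 4] / [2, 5]
  Insert 3 (step 6): P = [1, 3, 8] / [5, 6] / [7];  Q = [1, 3, 4] / [2, 5] / [6]
  Insert 2 (step 7): P = [1, 2, 8] / [3, 6] / [5] / [7];  Q = [1, 3, 4] / [2, 5] / [6] / [7]
  Insert 4 (step 8): P = [1, 2, 4] / [3, 6, 8] / [5] / [7];  Q = [1, 3, 4] / [2, 5, 8] / [6] / [7]
Final shape: (3, 3, 1, 1).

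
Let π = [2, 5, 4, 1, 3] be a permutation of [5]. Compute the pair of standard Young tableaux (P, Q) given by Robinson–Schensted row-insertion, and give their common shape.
P = [1, 3] / [2, 4] / [5];  Q = [1, 2] / [3, 5] / [4];  common shape = (2, 2, 1)

Row-insert the values π_1, π_2, … into P one at a time, bumping the leftmost entry strictly greater than the inserted value down to the next row. The recording tableau Q records, in position (i, j), the step at which that cell was added to P.
  Insert 2 (step 1): P = [2];  Q = [1]
  Insert 5 (step 2): P = [2, 5];  Q = [1, 2]
  Insert 4 (step 3): P = [2, 4] / [5];  Q = [1, 2] / [3]
  Insert 1 (step 4): P = [1, 4] / [2] / [5];  Q = [1, 2] / [3] / [4]
  Insert 3 (step 5): P = [1, 3] / [2, 4] / [5];  Q = [1, 2] / [3, 5] / [4]
Final shape: (2, 2, 1).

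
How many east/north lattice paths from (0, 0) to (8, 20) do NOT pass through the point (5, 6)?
Number of paths = 2793945

Total paths from (0, 0) to (8, 20): C(28, 8) = 3108105. Paths through (5, 6): (paths (0, 0) → (5, 6)) × (paths (5, 6) → (8, 20)) = C(11, 5) · C(17, 3) = 462 · 680 = 314160. Avoidance count = 3108105 − 314160 = 2793945.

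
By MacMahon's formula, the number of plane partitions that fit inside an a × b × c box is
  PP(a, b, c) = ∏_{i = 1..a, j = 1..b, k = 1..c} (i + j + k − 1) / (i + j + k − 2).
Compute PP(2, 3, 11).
PP(2, 3, 11) = 41405

Evaluate the triple product over i = 1..2, j = 1..3, k = 1..11. The factors are (2/1) · (3/2) · (4/3) · (5/4) · (6/5) · (7/6) · (8/7) · (9/8) · … (66 factors total). The numerators and denominators telescope so the product is an integer; carrying out the multiplication exactly gives PP(2, 3, 11) = 41405.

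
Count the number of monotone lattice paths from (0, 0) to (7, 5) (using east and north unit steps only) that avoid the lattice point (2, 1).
Number of paths = 414

Total paths from (0, 0) to (7, 5): C(12, 7) = 792. Paths through (2, 1): (paths (0, 0) → (2, 1)) × (paths (2, 1) → (7, 5)) = C(3, 2) · C(9, 5) = 3 · 126 = 378. Avoidance count = 792 − 378 = 414.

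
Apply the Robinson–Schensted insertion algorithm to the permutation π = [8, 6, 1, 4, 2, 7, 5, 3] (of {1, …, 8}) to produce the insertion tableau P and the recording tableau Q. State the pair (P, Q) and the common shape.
P = [1, 2, 3] / [4, 5] / [6, 7] / [8];  Q = [1, 4, 6] / [2, 7] / [3, 8] / [5];  common shape = (3, 2, 2, 1)

Row-insert the values π_1, π_2, … into P one at a time, bumping the leftmost entry strictly greater than the inserted value down to the next row. The recording tableau Q records, in position (i, j), the step at which that cell was added to P.
  Insert 8 (step 1): P = [8];  Q = [1]
  Insert 6 (step 2): P = [6] / [8];  Q = [1] / [2]
  Insert 1 (step 3): P = [1] / [6] / [8];  Q = [1] / [2] / [3]
  Insert 4 (step 4): P = [1, 4] / [6] / [8];  Q = [1, 4] / [2] / [3]
  Insert 2 (step 5): P = [1, 2] / [4] / [6] / [8];  Q = [1, 4] / [2] / [3] / [5]
  Insert 7 (step 6): P = [1, 2, 7] / [4] / [6] / [8];  Q = [1, 4, 6] / [2] / [3] / [5]
  Insert 5 (step 7): P = [1, 2, 5] / [4, 7] / [6] / [8];  Q = [1, 4, 6] / [2, 7] / [3] / [5]
  Insert 3 (step 8): P = [1, 2, 3] / [4, 5] / [6, 7] / [8];  Q = [1, 4, 6] / [2, 7] / [3, 8] / [5]
Final shape: (3, 2, 2, 1).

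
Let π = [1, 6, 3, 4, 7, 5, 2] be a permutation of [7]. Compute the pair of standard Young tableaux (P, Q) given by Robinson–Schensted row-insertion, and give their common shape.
P = [1, 2, 4, 5] / [3, 7] / [6];  Q = [1, 2, 4, 5] / [3, 6] / [7];  common shape = (4, 2, 1)

Row-insert the values π_1, π_2, … into P one at a time, bumping the leftmost entry strictly greater than the inserted value down to the next row. The recording tableau Q records, in position (i, j), the step at which that cell was added to P.
  Insert 1 (step 1): P = [1];  Q = [1]
  Insert 6 (step 2): P = [1, 6];  Q = [1, 2]
  Insert 3 (step 3): P = [1, 3] / [6];  Q = [1, 2] / [3]
  Insert 4 (step 4): P = [1, 3, 4] / [6];  Q = [1, 2, 4] / [3]
  Insert 7 (step 5): P = [1, 3, 4, 7] / [6];  Q = [1, 2, 4, 5] / [3]
  Insert 5 (step 6): P = [1, 3, 4, 5] / [6, 7];  Q = [1, 2, 4, 5] / [3, 6]
  Insert 2 (step 7): P = [1, 2, 4, 5] / [3, 7] / [6];  Q = [1, 2, 4, 5] / [3, 6] / [7]
Final shape: (4, 2, 1).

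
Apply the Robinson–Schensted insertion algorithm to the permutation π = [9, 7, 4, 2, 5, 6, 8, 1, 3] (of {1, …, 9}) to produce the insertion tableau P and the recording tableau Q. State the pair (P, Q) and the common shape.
P = [1, 3, 6, 8] / [2, 5] / [4] / [7] / [9];  Q = [1, 5, 6, 7] / [2, 9] / [3] / [4] / [8];  common shape = (4, 2, 1, 1, 1)

Row-insert the values π_1, π_2, … into P one at a time, bumping the leftmost entry strictly greater than the inserted value down to the next row. The recording tableau Q records, in position (i, j), the step at which that cell was added to P.
  Insert 9 (step 1): P = [9];  Q = [1]
  Insert 7 (step 2): P = [7] / [9];  Q = [1] / [2]
  Insert 4 (step 3): P = [4] / [7] / [9];  Q = [1] / [2] / [3]
  Insert 2 (step 4): P = [2] / [4] / [7] / [9];  Q = [1] / [2] / [3] / [4]
  Insert 5 (step 5): P = [2, 5] / [4] / [7] / [9];  Q = [1, 5] / [2] / [3] / [4]
  Insert 6 (step 6): P = [2, 5, 6] / [4] / [7] / [9];  Q = [1, 5, 6] / [2] / [3] / [4]
  Insert 8 (step 7): P = [2, 5, 6, 8] / [4] / [7] / [9];  Q = [1, 5, 6, 7] / [2] / [3] / [4]
  Insert 1 (step 8): P = [1, 5, 6, 8] / [2] / [4] / [7] / [9];  Q = [1, 5, 6, 7] / [2] / [3] / [4] / [8]
  Insert 3 (step 9): P = [1, 3, 6, 8] / [2, 5] / [4] / [7] / [9];  Q = [1, 5, 6, 7] / [2, 9] / [3] / [4] / [8]
Final shape: (4, 2, 1, 1, 1).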